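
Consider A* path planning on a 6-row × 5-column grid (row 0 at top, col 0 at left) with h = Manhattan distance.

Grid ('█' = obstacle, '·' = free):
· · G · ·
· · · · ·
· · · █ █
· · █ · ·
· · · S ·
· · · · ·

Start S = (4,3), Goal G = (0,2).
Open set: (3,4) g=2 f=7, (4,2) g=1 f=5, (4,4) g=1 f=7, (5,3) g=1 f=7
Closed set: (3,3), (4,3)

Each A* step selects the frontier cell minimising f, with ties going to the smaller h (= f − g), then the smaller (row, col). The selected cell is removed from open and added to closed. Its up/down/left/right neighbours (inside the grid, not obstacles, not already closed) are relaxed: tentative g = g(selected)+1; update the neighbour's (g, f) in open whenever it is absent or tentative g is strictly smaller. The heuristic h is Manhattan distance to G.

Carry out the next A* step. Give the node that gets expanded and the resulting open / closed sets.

step 1: expand (4,2) (f=5, h=4) → closed; open now [(3,4) g=2 f=7, (4,1) g=2 f=7, (4,4) g=1 f=7, (5,2) g=2 f=7, (5,3) g=1 f=7]

expanded=(4,2); open=[(3,4) g=2 f=7, (4,1) g=2 f=7, (4,4) g=1 f=7, (5,2) g=2 f=7, (5,3) g=1 f=7]; closed=[(3,3), (4,2), (4,3)]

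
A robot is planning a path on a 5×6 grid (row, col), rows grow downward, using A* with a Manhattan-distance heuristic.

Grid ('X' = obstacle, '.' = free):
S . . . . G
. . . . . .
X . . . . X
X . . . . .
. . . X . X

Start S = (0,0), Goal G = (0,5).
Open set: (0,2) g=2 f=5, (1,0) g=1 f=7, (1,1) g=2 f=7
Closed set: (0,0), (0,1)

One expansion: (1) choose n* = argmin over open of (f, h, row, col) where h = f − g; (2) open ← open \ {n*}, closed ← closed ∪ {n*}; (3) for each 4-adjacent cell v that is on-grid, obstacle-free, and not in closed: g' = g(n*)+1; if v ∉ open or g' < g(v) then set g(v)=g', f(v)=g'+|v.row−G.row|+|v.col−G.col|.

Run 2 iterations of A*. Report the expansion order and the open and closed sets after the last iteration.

order=[(0,2) → (0,3)]; open=[(0,4) g=4 f=5, (1,0) g=1 f=7, (1,1) g=2 f=7, (1,2) g=3 f=7, (1,3) g=4 f=7]; closed=[(0,0), (0,1), (0,2), (0,3)]

step 1: expand (0,2) (f=5, h=3) → closed; open now [(0,3) g=3 f=5, (1,0) g=1 f=7, (1,1) g=2 f=7, (1,2) g=3 f=7]
step 2: expand (0,3) (f=5, h=2) → closed; open now [(0,4) g=4 f=5, (1,0) g=1 f=7, (1,1) g=2 f=7, (1,2) g=3 f=7, (1,3) g=4 f=7]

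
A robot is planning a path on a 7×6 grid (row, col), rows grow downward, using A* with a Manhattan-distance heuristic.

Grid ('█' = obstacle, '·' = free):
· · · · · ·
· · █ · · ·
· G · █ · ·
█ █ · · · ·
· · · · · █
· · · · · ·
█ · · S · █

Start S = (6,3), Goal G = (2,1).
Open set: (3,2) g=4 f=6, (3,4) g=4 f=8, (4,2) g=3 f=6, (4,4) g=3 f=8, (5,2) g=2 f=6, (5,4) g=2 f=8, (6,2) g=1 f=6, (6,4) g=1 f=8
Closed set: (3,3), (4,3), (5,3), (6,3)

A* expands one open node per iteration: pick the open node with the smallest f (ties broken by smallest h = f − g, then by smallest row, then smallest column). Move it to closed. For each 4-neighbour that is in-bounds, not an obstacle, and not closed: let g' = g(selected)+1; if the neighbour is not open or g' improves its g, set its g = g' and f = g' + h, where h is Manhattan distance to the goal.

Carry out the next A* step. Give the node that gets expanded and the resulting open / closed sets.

expanded=(3,2); open=[(2,2) g=5 f=6, (3,4) g=4 f=8, (4,2) g=3 f=6, (4,4) g=3 f=8, (5,2) g=2 f=6, (5,4) g=2 f=8, (6,2) g=1 f=6, (6,4) g=1 f=8]; closed=[(3,2), (3,3), (4,3), (5,3), (6,3)]

step 1: expand (3,2) (f=6, h=2) → closed; open now [(2,2) g=5 f=6, (3,4) g=4 f=8, (4,2) g=3 f=6, (4,4) g=3 f=8, (5,2) g=2 f=6, (5,4) g=2 f=8, (6,2) g=1 f=6, (6,4) g=1 f=8]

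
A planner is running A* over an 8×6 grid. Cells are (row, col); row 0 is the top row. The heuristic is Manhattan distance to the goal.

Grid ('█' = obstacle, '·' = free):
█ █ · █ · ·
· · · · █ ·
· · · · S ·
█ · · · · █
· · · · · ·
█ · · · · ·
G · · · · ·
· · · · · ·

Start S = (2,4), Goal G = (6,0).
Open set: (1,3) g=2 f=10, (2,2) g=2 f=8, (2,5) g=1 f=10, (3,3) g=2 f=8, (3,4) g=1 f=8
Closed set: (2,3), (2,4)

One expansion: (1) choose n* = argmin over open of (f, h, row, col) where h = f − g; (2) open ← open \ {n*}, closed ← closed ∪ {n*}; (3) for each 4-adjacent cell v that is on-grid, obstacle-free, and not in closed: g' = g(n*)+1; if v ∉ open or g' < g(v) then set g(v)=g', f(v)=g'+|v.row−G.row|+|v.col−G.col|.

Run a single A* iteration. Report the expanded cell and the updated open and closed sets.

expanded=(2,2); open=[(1,2) g=3 f=10, (1,3) g=2 f=10, (2,1) g=3 f=8, (2,5) g=1 f=10, (3,2) g=3 f=8, (3,3) g=2 f=8, (3,4) g=1 f=8]; closed=[(2,2), (2,3), (2,4)]

step 1: expand (2,2) (f=8, h=6) → closed; open now [(1,2) g=3 f=10, (1,3) g=2 f=10, (2,1) g=3 f=8, (2,5) g=1 f=10, (3,2) g=3 f=8, (3,3) g=2 f=8, (3,4) g=1 f=8]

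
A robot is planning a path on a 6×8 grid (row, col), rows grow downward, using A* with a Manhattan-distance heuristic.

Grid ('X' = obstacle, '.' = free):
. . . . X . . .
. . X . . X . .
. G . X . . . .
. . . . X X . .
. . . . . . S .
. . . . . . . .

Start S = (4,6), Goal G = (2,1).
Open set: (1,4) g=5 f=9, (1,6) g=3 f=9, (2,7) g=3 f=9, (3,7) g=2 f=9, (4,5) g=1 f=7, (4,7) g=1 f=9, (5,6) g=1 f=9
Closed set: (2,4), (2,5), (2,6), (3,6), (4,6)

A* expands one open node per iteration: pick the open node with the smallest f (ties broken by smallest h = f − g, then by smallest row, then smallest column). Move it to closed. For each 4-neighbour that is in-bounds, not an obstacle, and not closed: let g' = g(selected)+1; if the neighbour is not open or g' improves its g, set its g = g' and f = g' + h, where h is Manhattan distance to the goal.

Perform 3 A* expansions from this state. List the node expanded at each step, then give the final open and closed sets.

step 1: expand (4,5) (f=7, h=6) → closed; open now [(1,4) g=5 f=9, (1,6) g=3 f=9, (2,7) g=3 f=9, (3,7) g=2 f=9, (4,4) g=2 f=7, (4,7) g=1 f=9, (5,5) g=2 f=9, (5,6) g=1 f=9]
step 2: expand (4,4) (f=7, h=5) → closed; open now [(1,4) g=5 f=9, (1,6) g=3 f=9, (2,7) g=3 f=9, (3,7) g=2 f=9, (4,3) g=3 f=7, (4,7) g=1 f=9, (5,4) g=3 f=9, (5,5) g=2 f=9, (5,6) g=1 f=9]
step 3: expand (4,3) (f=7, h=4) → closed; open now [(1,4) g=5 f=9, (1,6) g=3 f=9, (2,7) g=3 f=9, (3,3) g=4 f=7, (3,7) g=2 f=9, (4,2) g=4 f=7, (4,7) g=1 f=9, (5,3) g=4 f=9, (5,4) g=3 f=9, (5,5) g=2 f=9, (5,6) g=1 f=9]

order=[(4,5) → (4,4) → (4,3)]; open=[(1,4) g=5 f=9, (1,6) g=3 f=9, (2,7) g=3 f=9, (3,3) g=4 f=7, (3,7) g=2 f=9, (4,2) g=4 f=7, (4,7) g=1 f=9, (5,3) g=4 f=9, (5,4) g=3 f=9, (5,5) g=2 f=9, (5,6) g=1 f=9]; closed=[(2,4), (2,5), (2,6), (3,6), (4,3), (4,4), (4,5), (4,6)]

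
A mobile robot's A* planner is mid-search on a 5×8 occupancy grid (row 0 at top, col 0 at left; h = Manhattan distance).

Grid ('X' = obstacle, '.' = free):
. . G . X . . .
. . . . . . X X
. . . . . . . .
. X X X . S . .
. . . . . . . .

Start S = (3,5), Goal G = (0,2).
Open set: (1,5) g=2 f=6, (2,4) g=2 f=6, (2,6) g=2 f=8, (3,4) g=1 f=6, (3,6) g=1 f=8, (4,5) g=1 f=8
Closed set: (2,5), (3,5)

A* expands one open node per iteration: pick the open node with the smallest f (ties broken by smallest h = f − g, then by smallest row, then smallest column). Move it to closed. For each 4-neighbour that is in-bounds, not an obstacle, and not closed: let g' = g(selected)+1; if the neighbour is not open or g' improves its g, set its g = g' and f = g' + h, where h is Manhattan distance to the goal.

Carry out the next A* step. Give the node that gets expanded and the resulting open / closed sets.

step 1: expand (1,5) (f=6, h=4) → closed; open now [(0,5) g=3 f=6, (1,4) g=3 f=6, (2,4) g=2 f=6, (2,6) g=2 f=8, (3,4) g=1 f=6, (3,6) g=1 f=8, (4,5) g=1 f=8]

expanded=(1,5); open=[(0,5) g=3 f=6, (1,4) g=3 f=6, (2,4) g=2 f=6, (2,6) g=2 f=8, (3,4) g=1 f=6, (3,6) g=1 f=8, (4,5) g=1 f=8]; closed=[(1,5), (2,5), (3,5)]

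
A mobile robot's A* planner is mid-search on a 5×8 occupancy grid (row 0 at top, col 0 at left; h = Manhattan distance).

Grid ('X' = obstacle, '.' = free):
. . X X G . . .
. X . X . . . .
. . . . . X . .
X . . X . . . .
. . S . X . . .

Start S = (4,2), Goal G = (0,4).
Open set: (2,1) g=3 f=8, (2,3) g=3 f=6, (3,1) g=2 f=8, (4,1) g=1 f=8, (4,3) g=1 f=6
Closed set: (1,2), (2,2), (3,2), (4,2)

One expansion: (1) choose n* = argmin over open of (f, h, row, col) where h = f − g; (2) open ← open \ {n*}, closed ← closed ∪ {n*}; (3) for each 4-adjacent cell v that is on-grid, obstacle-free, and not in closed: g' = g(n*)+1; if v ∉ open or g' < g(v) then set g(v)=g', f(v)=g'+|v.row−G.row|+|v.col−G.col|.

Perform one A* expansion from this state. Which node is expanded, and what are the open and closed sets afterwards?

step 1: expand (2,3) (f=6, h=3) → closed; open now [(2,1) g=3 f=8, (2,4) g=4 f=6, (3,1) g=2 f=8, (4,1) g=1 f=8, (4,3) g=1 f=6]

expanded=(2,3); open=[(2,1) g=3 f=8, (2,4) g=4 f=6, (3,1) g=2 f=8, (4,1) g=1 f=8, (4,3) g=1 f=6]; closed=[(1,2), (2,2), (2,3), (3,2), (4,2)]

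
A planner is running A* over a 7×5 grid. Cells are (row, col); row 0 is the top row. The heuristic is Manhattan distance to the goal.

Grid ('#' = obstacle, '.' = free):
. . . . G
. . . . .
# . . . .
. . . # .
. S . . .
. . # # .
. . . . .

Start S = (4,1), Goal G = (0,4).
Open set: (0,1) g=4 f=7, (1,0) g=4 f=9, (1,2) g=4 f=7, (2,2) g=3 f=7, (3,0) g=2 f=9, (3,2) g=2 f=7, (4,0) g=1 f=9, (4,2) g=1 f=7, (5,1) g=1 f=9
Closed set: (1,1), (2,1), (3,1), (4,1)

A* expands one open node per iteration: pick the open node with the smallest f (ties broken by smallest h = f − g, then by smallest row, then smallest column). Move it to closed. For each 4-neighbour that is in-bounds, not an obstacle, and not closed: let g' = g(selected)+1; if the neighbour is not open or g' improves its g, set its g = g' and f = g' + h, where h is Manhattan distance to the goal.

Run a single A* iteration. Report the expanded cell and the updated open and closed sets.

expanded=(0,1); open=[(0,0) g=5 f=9, (0,2) g=5 f=7, (1,0) g=4 f=9, (1,2) g=4 f=7, (2,2) g=3 f=7, (3,0) g=2 f=9, (3,2) g=2 f=7, (4,0) g=1 f=9, (4,2) g=1 f=7, (5,1) g=1 f=9]; closed=[(0,1), (1,1), (2,1), (3,1), (4,1)]

step 1: expand (0,1) (f=7, h=3) → closed; open now [(0,0) g=5 f=9, (0,2) g=5 f=7, (1,0) g=4 f=9, (1,2) g=4 f=7, (2,2) g=3 f=7, (3,0) g=2 f=9, (3,2) g=2 f=7, (4,0) g=1 f=9, (4,2) g=1 f=7, (5,1) g=1 f=9]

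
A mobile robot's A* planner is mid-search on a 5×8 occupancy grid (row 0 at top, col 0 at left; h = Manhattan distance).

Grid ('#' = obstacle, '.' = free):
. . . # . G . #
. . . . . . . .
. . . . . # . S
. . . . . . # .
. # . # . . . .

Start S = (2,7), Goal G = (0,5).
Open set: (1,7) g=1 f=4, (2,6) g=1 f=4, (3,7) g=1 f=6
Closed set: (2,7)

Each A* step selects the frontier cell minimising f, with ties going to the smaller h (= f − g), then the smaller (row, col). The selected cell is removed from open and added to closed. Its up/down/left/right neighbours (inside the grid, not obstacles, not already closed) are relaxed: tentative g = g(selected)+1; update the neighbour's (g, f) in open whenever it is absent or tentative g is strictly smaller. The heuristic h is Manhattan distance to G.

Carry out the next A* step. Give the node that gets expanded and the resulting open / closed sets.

expanded=(1,7); open=[(1,6) g=2 f=4, (2,6) g=1 f=4, (3,7) g=1 f=6]; closed=[(1,7), (2,7)]

step 1: expand (1,7) (f=4, h=3) → closed; open now [(1,6) g=2 f=4, (2,6) g=1 f=4, (3,7) g=1 f=6]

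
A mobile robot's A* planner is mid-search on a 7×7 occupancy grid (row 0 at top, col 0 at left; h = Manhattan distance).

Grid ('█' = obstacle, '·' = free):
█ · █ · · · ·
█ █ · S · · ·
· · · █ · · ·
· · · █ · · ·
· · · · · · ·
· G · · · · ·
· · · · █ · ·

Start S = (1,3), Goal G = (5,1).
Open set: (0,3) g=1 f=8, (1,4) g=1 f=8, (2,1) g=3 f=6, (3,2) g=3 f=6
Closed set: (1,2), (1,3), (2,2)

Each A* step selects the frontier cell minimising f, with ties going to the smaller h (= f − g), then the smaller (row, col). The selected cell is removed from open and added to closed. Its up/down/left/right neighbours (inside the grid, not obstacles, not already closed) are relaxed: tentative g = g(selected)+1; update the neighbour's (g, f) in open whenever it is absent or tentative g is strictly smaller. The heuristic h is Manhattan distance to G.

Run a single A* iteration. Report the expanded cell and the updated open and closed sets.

step 1: expand (2,1) (f=6, h=3) → closed; open now [(0,3) g=1 f=8, (1,4) g=1 f=8, (2,0) g=4 f=8, (3,1) g=4 f=6, (3,2) g=3 f=6]

expanded=(2,1); open=[(0,3) g=1 f=8, (1,4) g=1 f=8, (2,0) g=4 f=8, (3,1) g=4 f=6, (3,2) g=3 f=6]; closed=[(1,2), (1,3), (2,1), (2,2)]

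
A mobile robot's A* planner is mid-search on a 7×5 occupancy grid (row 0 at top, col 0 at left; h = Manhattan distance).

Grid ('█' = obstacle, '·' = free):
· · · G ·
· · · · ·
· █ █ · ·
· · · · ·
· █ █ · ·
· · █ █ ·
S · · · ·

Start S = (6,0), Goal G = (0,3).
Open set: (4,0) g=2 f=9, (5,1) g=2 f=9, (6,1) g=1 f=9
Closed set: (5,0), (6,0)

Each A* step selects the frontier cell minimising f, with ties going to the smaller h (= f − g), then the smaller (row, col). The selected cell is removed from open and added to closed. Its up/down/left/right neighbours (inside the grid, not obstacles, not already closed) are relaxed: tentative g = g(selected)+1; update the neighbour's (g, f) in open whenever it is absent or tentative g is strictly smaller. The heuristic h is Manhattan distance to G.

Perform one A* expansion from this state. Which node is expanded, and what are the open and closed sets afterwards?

expanded=(4,0); open=[(3,0) g=3 f=9, (5,1) g=2 f=9, (6,1) g=1 f=9]; closed=[(4,0), (5,0), (6,0)]

step 1: expand (4,0) (f=9, h=7) → closed; open now [(3,0) g=3 f=9, (5,1) g=2 f=9, (6,1) g=1 f=9]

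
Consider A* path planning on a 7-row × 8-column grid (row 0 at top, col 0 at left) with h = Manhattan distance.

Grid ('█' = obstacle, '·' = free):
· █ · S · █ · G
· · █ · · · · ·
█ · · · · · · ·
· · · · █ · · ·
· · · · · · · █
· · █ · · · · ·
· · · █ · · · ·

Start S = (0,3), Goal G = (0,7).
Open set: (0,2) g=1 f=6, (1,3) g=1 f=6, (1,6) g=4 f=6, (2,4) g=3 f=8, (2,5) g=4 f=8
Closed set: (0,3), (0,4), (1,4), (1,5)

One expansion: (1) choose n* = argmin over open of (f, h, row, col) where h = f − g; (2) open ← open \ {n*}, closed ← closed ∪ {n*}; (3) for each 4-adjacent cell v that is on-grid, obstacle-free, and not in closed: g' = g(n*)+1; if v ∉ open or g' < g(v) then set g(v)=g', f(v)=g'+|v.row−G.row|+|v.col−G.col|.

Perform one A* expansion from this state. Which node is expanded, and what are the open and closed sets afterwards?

expanded=(1,6); open=[(0,2) g=1 f=6, (0,6) g=5 f=6, (1,3) g=1 f=6, (1,7) g=5 f=6, (2,4) g=3 f=8, (2,5) g=4 f=8, (2,6) g=5 f=8]; closed=[(0,3), (0,4), (1,4), (1,5), (1,6)]

step 1: expand (1,6) (f=6, h=2) → closed; open now [(0,2) g=1 f=6, (0,6) g=5 f=6, (1,3) g=1 f=6, (1,7) g=5 f=6, (2,4) g=3 f=8, (2,5) g=4 f=8, (2,6) g=5 f=8]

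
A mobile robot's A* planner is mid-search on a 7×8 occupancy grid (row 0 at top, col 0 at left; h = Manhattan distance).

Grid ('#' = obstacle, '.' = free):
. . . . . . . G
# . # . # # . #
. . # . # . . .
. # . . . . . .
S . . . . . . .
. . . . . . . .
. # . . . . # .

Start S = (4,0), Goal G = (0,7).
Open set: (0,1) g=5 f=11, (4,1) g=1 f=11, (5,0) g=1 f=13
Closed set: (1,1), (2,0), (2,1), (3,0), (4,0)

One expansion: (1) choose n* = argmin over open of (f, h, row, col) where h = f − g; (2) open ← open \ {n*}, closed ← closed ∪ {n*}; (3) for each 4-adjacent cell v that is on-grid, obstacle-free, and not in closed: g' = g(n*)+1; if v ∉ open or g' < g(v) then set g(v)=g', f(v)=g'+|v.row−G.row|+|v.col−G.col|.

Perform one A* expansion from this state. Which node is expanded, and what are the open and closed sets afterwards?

step 1: expand (0,1) (f=11, h=6) → closed; open now [(0,0) g=6 f=13, (0,2) g=6 f=11, (4,1) g=1 f=11, (5,0) g=1 f=13]

expanded=(0,1); open=[(0,0) g=6 f=13, (0,2) g=6 f=11, (4,1) g=1 f=11, (5,0) g=1 f=13]; closed=[(0,1), (1,1), (2,0), (2,1), (3,0), (4,0)]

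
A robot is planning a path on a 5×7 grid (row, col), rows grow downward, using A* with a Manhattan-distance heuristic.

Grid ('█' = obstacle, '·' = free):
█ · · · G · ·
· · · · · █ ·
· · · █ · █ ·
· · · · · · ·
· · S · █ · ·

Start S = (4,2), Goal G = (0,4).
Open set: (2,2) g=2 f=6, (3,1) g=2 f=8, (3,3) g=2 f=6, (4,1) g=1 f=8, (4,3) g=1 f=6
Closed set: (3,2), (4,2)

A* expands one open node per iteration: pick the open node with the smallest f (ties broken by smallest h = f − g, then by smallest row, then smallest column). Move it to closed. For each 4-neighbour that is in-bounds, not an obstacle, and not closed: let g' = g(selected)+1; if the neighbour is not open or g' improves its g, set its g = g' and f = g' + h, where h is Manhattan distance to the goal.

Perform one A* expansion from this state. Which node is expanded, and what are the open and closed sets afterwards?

expanded=(2,2); open=[(1,2) g=3 f=6, (2,1) g=3 f=8, (3,1) g=2 f=8, (3,3) g=2 f=6, (4,1) g=1 f=8, (4,3) g=1 f=6]; closed=[(2,2), (3,2), (4,2)]

step 1: expand (2,2) (f=6, h=4) → closed; open now [(1,2) g=3 f=6, (2,1) g=3 f=8, (3,1) g=2 f=8, (3,3) g=2 f=6, (4,1) g=1 f=8, (4,3) g=1 f=6]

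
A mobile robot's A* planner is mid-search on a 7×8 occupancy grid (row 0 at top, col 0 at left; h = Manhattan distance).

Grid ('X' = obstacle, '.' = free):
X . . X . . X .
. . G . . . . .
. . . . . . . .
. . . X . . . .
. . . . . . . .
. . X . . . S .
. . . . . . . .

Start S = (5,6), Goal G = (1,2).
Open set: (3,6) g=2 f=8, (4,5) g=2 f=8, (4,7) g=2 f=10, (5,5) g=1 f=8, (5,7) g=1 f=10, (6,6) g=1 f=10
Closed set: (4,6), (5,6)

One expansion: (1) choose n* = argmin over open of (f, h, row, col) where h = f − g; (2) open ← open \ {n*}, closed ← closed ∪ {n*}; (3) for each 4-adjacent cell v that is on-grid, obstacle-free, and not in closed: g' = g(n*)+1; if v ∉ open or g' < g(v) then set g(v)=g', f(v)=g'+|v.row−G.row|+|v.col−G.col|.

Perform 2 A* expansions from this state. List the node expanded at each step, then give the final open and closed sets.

order=[(3,6) → (2,6)]; open=[(1,6) g=4 f=8, (2,5) g=4 f=8, (2,7) g=4 f=10, (3,5) g=3 f=8, (3,7) g=3 f=10, (4,5) g=2 f=8, (4,7) g=2 f=10, (5,5) g=1 f=8, (5,7) g=1 f=10, (6,6) g=1 f=10]; closed=[(2,6), (3,6), (4,6), (5,6)]

step 1: expand (3,6) (f=8, h=6) → closed; open now [(2,6) g=3 f=8, (3,5) g=3 f=8, (3,7) g=3 f=10, (4,5) g=2 f=8, (4,7) g=2 f=10, (5,5) g=1 f=8, (5,7) g=1 f=10, (6,6) g=1 f=10]
step 2: expand (2,6) (f=8, h=5) → closed; open now [(1,6) g=4 f=8, (2,5) g=4 f=8, (2,7) g=4 f=10, (3,5) g=3 f=8, (3,7) g=3 f=10, (4,5) g=2 f=8, (4,7) g=2 f=10, (5,5) g=1 f=8, (5,7) g=1 f=10, (6,6) g=1 f=10]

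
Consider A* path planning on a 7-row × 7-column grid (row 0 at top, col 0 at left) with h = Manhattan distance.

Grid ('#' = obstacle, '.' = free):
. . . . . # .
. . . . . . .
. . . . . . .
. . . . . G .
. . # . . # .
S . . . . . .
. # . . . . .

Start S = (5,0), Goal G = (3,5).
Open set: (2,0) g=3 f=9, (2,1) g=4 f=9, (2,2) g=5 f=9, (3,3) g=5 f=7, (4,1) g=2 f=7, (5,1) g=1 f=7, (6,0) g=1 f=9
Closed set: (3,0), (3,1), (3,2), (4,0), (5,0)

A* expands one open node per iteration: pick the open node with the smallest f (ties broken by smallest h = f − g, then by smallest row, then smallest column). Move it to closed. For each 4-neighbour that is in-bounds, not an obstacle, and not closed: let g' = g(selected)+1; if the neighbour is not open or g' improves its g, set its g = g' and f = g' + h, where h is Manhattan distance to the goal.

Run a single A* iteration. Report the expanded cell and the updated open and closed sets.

expanded=(3,3); open=[(2,0) g=3 f=9, (2,1) g=4 f=9, (2,2) g=5 f=9, (2,3) g=6 f=9, (3,4) g=6 f=7, (4,1) g=2 f=7, (4,3) g=6 f=9, (5,1) g=1 f=7, (6,0) g=1 f=9]; closed=[(3,0), (3,1), (3,2), (3,3), (4,0), (5,0)]

step 1: expand (3,3) (f=7, h=2) → closed; open now [(2,0) g=3 f=9, (2,1) g=4 f=9, (2,2) g=5 f=9, (2,3) g=6 f=9, (3,4) g=6 f=7, (4,1) g=2 f=7, (4,3) g=6 f=9, (5,1) g=1 f=7, (6,0) g=1 f=9]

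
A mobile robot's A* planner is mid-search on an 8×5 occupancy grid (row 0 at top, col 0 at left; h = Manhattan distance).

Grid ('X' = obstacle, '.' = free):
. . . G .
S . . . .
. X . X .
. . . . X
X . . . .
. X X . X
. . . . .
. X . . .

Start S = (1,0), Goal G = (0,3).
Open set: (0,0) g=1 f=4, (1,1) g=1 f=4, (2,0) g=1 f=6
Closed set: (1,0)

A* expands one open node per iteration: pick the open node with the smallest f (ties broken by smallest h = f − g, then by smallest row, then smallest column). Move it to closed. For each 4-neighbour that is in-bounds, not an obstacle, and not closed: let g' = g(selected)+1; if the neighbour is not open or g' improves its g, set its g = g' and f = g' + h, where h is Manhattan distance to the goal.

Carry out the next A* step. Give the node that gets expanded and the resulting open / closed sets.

step 1: expand (0,0) (f=4, h=3) → closed; open now [(0,1) g=2 f=4, (1,1) g=1 f=4, (2,0) g=1 f=6]

expanded=(0,0); open=[(0,1) g=2 f=4, (1,1) g=1 f=4, (2,0) g=1 f=6]; closed=[(0,0), (1,0)]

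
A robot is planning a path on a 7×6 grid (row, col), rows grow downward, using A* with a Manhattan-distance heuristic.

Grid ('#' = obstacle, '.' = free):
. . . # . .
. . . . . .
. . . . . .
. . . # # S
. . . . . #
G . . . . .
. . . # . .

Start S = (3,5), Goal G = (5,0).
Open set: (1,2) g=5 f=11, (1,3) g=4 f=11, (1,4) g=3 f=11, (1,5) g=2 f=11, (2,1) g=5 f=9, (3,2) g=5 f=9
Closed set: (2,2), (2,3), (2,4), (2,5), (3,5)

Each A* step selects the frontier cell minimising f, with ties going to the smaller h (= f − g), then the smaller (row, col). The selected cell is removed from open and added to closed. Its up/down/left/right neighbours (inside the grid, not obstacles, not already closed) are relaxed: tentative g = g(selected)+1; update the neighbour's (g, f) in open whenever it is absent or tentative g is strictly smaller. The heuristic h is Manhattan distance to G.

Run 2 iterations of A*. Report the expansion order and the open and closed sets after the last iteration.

step 1: expand (2,1) (f=9, h=4) → closed; open now [(1,1) g=6 f=11, (1,2) g=5 f=11, (1,3) g=4 f=11, (1,4) g=3 f=11, (1,5) g=2 f=11, (2,0) g=6 f=9, (3,1) g=6 f=9, (3,2) g=5 f=9]
step 2: expand (2,0) (f=9, h=3) → closed; open now [(1,0) g=7 f=11, (1,1) g=6 f=11, (1,2) g=5 f=11, (1,3) g=4 f=11, (1,4) g=3 f=11, (1,5) g=2 f=11, (3,0) g=7 f=9, (3,1) g=6 f=9, (3,2) g=5 f=9]

order=[(2,1) → (2,0)]; open=[(1,0) g=7 f=11, (1,1) g=6 f=11, (1,2) g=5 f=11, (1,3) g=4 f=11, (1,4) g=3 f=11, (1,5) g=2 f=11, (3,0) g=7 f=9, (3,1) g=6 f=9, (3,2) g=5 f=9]; closed=[(2,0), (2,1), (2,2), (2,3), (2,4), (2,5), (3,5)]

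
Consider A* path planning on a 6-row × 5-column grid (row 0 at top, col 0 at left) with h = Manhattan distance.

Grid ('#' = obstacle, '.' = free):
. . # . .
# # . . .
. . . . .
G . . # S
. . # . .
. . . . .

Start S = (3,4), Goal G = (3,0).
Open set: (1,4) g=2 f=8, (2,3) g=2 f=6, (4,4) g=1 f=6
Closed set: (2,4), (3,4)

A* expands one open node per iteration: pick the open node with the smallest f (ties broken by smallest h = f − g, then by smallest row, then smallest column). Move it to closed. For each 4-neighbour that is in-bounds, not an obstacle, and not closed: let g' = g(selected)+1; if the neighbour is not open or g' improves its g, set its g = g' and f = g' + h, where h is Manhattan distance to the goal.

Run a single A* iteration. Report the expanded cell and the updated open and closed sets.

expanded=(2,3); open=[(1,3) g=3 f=8, (1,4) g=2 f=8, (2,2) g=3 f=6, (4,4) g=1 f=6]; closed=[(2,3), (2,4), (3,4)]

step 1: expand (2,3) (f=6, h=4) → closed; open now [(1,3) g=3 f=8, (1,4) g=2 f=8, (2,2) g=3 f=6, (4,4) g=1 f=6]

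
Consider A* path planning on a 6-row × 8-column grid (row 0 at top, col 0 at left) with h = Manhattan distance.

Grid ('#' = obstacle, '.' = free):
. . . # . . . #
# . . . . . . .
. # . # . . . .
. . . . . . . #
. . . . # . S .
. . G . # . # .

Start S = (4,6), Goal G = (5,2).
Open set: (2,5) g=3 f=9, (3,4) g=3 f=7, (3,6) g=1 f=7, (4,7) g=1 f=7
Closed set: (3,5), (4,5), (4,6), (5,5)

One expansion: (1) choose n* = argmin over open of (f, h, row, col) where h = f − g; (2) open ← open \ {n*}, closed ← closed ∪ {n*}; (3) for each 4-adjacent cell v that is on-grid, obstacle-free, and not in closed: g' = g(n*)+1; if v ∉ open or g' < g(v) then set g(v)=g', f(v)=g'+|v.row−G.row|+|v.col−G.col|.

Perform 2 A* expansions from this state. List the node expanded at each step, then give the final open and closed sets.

step 1: expand (3,4) (f=7, h=4) → closed; open now [(2,4) g=4 f=9, (2,5) g=3 f=9, (3,3) g=4 f=7, (3,6) g=1 f=7, (4,7) g=1 f=7]
step 2: expand (3,3) (f=7, h=3) → closed; open now [(2,4) g=4 f=9, (2,5) g=3 f=9, (3,2) g=5 f=7, (3,6) g=1 f=7, (4,3) g=5 f=7, (4,7) g=1 f=7]

order=[(3,4) → (3,3)]; open=[(2,4) g=4 f=9, (2,5) g=3 f=9, (3,2) g=5 f=7, (3,6) g=1 f=7, (4,3) g=5 f=7, (4,7) g=1 f=7]; closed=[(3,3), (3,4), (3,5), (4,5), (4,6), (5,5)]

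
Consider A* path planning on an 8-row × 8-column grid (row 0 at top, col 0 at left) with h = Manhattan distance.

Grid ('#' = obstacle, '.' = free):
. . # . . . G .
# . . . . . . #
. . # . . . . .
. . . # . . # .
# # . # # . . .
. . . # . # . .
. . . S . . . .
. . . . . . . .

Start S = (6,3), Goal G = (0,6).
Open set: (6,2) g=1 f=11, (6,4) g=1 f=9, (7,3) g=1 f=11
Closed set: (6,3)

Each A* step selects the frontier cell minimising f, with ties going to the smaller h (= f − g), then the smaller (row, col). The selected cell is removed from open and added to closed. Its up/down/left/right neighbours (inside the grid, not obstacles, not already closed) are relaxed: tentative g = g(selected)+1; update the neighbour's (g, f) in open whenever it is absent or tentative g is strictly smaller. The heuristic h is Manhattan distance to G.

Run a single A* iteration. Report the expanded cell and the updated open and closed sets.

expanded=(6,4); open=[(5,4) g=2 f=9, (6,2) g=1 f=11, (6,5) g=2 f=9, (7,3) g=1 f=11, (7,4) g=2 f=11]; closed=[(6,3), (6,4)]

step 1: expand (6,4) (f=9, h=8) → closed; open now [(5,4) g=2 f=9, (6,2) g=1 f=11, (6,5) g=2 f=9, (7,3) g=1 f=11, (7,4) g=2 f=11]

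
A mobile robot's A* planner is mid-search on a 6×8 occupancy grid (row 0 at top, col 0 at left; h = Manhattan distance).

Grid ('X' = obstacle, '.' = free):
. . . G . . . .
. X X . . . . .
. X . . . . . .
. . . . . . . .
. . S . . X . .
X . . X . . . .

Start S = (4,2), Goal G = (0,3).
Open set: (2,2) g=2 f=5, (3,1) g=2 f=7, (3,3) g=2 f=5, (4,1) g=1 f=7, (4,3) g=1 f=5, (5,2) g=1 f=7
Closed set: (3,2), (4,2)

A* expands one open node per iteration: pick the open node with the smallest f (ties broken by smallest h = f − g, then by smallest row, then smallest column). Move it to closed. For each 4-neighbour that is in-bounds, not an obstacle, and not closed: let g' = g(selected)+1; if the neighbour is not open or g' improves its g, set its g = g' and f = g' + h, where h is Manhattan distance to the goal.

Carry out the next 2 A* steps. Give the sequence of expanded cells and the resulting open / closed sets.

order=[(2,2) → (2,3)]; open=[(1,3) g=4 f=5, (2,4) g=4 f=7, (3,1) g=2 f=7, (3,3) g=2 f=5, (4,1) g=1 f=7, (4,3) g=1 f=5, (5,2) g=1 f=7]; closed=[(2,2), (2,3), (3,2), (4,2)]

step 1: expand (2,2) (f=5, h=3) → closed; open now [(2,3) g=3 f=5, (3,1) g=2 f=7, (3,3) g=2 f=5, (4,1) g=1 f=7, (4,3) g=1 f=5, (5,2) g=1 f=7]
step 2: expand (2,3) (f=5, h=2) → closed; open now [(1,3) g=4 f=5, (2,4) g=4 f=7, (3,1) g=2 f=7, (3,3) g=2 f=5, (4,1) g=1 f=7, (4,3) g=1 f=5, (5,2) g=1 f=7]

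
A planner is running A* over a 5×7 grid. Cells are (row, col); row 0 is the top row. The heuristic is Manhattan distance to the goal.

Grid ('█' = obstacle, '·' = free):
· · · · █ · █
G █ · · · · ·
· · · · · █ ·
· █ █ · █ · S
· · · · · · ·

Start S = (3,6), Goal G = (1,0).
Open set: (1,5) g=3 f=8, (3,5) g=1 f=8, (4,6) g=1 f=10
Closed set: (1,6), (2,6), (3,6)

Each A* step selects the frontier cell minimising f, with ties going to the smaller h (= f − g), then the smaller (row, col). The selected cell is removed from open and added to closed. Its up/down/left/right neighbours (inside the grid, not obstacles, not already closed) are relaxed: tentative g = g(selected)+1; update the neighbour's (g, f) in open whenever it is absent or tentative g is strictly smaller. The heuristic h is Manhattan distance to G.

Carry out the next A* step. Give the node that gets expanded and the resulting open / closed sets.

step 1: expand (1,5) (f=8, h=5) → closed; open now [(0,5) g=4 f=10, (1,4) g=4 f=8, (3,5) g=1 f=8, (4,6) g=1 f=10]

expanded=(1,5); open=[(0,5) g=4 f=10, (1,4) g=4 f=8, (3,5) g=1 f=8, (4,6) g=1 f=10]; closed=[(1,5), (1,6), (2,6), (3,6)]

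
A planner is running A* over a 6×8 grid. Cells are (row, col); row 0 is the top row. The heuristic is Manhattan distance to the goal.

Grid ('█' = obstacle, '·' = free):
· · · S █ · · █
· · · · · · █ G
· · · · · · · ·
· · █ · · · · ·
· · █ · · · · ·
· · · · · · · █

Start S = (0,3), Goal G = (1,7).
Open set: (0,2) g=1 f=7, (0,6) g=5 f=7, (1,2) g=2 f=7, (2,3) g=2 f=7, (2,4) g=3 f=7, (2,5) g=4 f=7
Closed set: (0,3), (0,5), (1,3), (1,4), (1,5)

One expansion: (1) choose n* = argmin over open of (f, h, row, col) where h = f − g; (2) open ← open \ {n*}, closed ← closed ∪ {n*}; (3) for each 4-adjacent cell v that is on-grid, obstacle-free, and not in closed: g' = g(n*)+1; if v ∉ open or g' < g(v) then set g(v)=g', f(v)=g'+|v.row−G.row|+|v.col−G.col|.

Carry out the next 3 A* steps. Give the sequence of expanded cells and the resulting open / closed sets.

order=[(0,6) → (2,5) → (2,6)]; open=[(0,2) g=1 f=7, (1,2) g=2 f=7, (2,3) g=2 f=7, (2,4) g=3 f=7, (2,7) g=6 f=7, (3,5) g=5 f=9, (3,6) g=6 f=9]; closed=[(0,3), (0,5), (0,6), (1,3), (1,4), (1,5), (2,5), (2,6)]

step 1: expand (0,6) (f=7, h=2) → closed; open now [(0,2) g=1 f=7, (1,2) g=2 f=7, (2,3) g=2 f=7, (2,4) g=3 f=7, (2,5) g=4 f=7]
step 2: expand (2,5) (f=7, h=3) → closed; open now [(0,2) g=1 f=7, (1,2) g=2 f=7, (2,3) g=2 f=7, (2,4) g=3 f=7, (2,6) g=5 f=7, (3,5) g=5 f=9]
step 3: expand (2,6) (f=7, h=2) → closed; open now [(0,2) g=1 f=7, (1,2) g=2 f=7, (2,3) g=2 f=7, (2,4) g=3 f=7, (2,7) g=6 f=7, (3,5) g=5 f=9, (3,6) g=6 f=9]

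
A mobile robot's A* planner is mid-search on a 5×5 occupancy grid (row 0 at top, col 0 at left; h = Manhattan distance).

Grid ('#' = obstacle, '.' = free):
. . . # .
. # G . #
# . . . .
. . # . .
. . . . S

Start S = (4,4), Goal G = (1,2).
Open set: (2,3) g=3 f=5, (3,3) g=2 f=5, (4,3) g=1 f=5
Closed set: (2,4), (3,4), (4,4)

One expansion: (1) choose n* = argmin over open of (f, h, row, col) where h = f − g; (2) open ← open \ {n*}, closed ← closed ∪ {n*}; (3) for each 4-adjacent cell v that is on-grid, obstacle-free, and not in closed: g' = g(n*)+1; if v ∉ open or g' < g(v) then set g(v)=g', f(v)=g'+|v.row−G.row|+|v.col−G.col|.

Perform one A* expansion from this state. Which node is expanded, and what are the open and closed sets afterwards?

expanded=(2,3); open=[(1,3) g=4 f=5, (2,2) g=4 f=5, (3,3) g=2 f=5, (4,3) g=1 f=5]; closed=[(2,3), (2,4), (3,4), (4,4)]

step 1: expand (2,3) (f=5, h=2) → closed; open now [(1,3) g=4 f=5, (2,2) g=4 f=5, (3,3) g=2 f=5, (4,3) g=1 f=5]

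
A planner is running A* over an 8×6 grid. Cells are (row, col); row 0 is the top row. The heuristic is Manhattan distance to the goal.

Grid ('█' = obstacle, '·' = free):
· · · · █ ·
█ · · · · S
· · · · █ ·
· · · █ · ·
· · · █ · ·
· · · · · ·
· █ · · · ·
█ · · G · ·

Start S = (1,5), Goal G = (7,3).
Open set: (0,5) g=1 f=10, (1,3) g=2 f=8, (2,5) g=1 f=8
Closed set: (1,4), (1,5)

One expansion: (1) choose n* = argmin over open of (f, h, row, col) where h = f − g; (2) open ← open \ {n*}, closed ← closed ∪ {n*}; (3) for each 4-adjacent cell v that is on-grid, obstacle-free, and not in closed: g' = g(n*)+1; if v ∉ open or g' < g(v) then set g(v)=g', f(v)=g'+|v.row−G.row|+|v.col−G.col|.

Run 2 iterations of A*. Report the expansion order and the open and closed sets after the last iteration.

step 1: expand (1,3) (f=8, h=6) → closed; open now [(0,3) g=3 f=10, (0,5) g=1 f=10, (1,2) g=3 f=10, (2,3) g=3 f=8, (2,5) g=1 f=8]
step 2: expand (2,3) (f=8, h=5) → closed; open now [(0,3) g=3 f=10, (0,5) g=1 f=10, (1,2) g=3 f=10, (2,2) g=4 f=10, (2,5) g=1 f=8]

order=[(1,3) → (2,3)]; open=[(0,3) g=3 f=10, (0,5) g=1 f=10, (1,2) g=3 f=10, (2,2) g=4 f=10, (2,5) g=1 f=8]; closed=[(1,3), (1,4), (1,5), (2,3)]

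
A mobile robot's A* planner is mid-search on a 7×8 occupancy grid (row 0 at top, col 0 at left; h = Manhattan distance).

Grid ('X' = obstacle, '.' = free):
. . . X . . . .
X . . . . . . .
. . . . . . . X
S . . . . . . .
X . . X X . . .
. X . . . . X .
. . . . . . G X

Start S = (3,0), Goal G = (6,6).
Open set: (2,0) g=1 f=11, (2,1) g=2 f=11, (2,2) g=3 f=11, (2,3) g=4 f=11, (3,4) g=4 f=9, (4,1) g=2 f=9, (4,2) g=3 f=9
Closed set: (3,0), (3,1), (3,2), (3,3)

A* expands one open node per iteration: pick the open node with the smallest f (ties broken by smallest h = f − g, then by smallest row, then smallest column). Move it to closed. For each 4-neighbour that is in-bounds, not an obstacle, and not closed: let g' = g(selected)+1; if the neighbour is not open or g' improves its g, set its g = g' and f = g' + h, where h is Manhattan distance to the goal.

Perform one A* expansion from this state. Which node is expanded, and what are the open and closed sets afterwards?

expanded=(3,4); open=[(2,0) g=1 f=11, (2,1) g=2 f=11, (2,2) g=3 f=11, (2,3) g=4 f=11, (2,4) g=5 f=11, (3,5) g=5 f=9, (4,1) g=2 f=9, (4,2) g=3 f=9]; closed=[(3,0), (3,1), (3,2), (3,3), (3,4)]

step 1: expand (3,4) (f=9, h=5) → closed; open now [(2,0) g=1 f=11, (2,1) g=2 f=11, (2,2) g=3 f=11, (2,3) g=4 f=11, (2,4) g=5 f=11, (3,5) g=5 f=9, (4,1) g=2 f=9, (4,2) g=3 f=9]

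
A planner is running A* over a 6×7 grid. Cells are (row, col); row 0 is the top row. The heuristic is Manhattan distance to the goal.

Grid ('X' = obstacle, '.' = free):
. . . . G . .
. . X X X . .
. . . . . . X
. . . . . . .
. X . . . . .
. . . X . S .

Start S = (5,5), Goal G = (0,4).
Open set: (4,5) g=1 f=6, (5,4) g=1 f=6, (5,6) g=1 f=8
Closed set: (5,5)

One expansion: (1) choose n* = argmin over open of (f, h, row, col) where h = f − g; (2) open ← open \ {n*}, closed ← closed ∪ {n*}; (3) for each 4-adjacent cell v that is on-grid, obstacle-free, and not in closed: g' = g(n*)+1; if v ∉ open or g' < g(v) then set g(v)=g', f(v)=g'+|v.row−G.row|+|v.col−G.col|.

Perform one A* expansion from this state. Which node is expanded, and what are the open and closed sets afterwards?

step 1: expand (4,5) (f=6, h=5) → closed; open now [(3,5) g=2 f=6, (4,4) g=2 f=6, (4,6) g=2 f=8, (5,4) g=1 f=6, (5,6) g=1 f=8]

expanded=(4,5); open=[(3,5) g=2 f=6, (4,4) g=2 f=6, (4,6) g=2 f=8, (5,4) g=1 f=6, (5,6) g=1 f=8]; closed=[(4,5), (5,5)]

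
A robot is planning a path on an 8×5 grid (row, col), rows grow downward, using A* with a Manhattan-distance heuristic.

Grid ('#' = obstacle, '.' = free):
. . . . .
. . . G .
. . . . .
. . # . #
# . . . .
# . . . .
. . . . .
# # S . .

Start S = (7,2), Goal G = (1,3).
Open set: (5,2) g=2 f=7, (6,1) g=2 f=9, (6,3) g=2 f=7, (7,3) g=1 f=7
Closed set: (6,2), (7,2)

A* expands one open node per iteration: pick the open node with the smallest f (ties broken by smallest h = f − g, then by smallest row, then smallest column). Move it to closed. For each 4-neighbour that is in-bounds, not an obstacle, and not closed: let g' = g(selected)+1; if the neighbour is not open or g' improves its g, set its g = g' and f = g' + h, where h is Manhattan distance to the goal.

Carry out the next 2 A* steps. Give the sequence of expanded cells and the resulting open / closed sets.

order=[(5,2) → (4,2)]; open=[(4,1) g=4 f=9, (4,3) g=4 f=7, (5,1) g=3 f=9, (5,3) g=3 f=7, (6,1) g=2 f=9, (6,3) g=2 f=7, (7,3) g=1 f=7]; closed=[(4,2), (5,2), (6,2), (7,2)]

step 1: expand (5,2) (f=7, h=5) → closed; open now [(4,2) g=3 f=7, (5,1) g=3 f=9, (5,3) g=3 f=7, (6,1) g=2 f=9, (6,3) g=2 f=7, (7,3) g=1 f=7]
step 2: expand (4,2) (f=7, h=4) → closed; open now [(4,1) g=4 f=9, (4,3) g=4 f=7, (5,1) g=3 f=9, (5,3) g=3 f=7, (6,1) g=2 f=9, (6,3) g=2 f=7, (7,3) g=1 f=7]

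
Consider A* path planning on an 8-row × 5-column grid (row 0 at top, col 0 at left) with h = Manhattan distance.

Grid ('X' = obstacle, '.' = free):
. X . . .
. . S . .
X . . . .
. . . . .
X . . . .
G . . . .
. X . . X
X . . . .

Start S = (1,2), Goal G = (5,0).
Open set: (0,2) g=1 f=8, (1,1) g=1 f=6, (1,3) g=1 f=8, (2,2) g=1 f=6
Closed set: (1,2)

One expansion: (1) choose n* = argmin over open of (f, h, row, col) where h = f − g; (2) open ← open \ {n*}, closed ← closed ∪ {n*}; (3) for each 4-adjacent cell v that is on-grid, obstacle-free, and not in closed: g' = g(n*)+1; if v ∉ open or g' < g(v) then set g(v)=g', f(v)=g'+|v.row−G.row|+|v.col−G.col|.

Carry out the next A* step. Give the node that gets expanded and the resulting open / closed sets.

step 1: expand (1,1) (f=6, h=5) → closed; open now [(0,2) g=1 f=8, (1,0) g=2 f=6, (1,3) g=1 f=8, (2,1) g=2 f=6, (2,2) g=1 f=6]

expanded=(1,1); open=[(0,2) g=1 f=8, (1,0) g=2 f=6, (1,3) g=1 f=8, (2,1) g=2 f=6, (2,2) g=1 f=6]; closed=[(1,1), (1,2)]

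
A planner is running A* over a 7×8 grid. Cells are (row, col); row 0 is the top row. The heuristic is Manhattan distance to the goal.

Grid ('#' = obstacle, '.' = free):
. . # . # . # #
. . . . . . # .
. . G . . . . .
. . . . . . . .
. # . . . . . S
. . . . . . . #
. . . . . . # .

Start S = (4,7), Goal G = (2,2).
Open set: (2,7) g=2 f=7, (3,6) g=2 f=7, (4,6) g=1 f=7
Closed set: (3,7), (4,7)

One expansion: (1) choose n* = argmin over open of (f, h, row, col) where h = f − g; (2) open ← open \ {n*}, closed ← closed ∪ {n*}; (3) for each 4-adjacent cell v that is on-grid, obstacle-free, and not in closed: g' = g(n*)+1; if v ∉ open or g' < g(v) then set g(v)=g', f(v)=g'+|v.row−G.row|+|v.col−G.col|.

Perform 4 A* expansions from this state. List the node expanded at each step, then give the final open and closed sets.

step 1: expand (2,7) (f=7, h=5) → closed; open now [(1,7) g=3 f=9, (2,6) g=3 f=7, (3,6) g=2 f=7, (4,6) g=1 f=7]
step 2: expand (2,6) (f=7, h=4) → closed; open now [(1,7) g=3 f=9, (2,5) g=4 f=7, (3,6) g=2 f=7, (4,6) g=1 f=7]
step 3: expand (2,5) (f=7, h=3) → closed; open now [(1,5) g=5 f=9, (1,7) g=3 f=9, (2,4) g=5 f=7, (3,5) g=5 f=9, (3,6) g=2 f=7, (4,6) g=1 f=7]
step 4: expand (2,4) (f=7, h=2) → closed; open now [(1,4) g=6 f=9, (1,5) g=5 f=9, (1,7) g=3 f=9, (2,3) g=6 f=7, (3,4) g=6 f=9, (3,5) g=5 f=9, (3,6) g=2 f=7, (4,6) g=1 f=7]

order=[(2,7) → (2,6) → (2,5) → (2,4)]; open=[(1,4) g=6 f=9, (1,5) g=5 f=9, (1,7) g=3 f=9, (2,3) g=6 f=7, (3,4) g=6 f=9, (3,5) g=5 f=9, (3,6) g=2 f=7, (4,6) g=1 f=7]; closed=[(2,4), (2,5), (2,6), (2,7), (3,7), (4,7)]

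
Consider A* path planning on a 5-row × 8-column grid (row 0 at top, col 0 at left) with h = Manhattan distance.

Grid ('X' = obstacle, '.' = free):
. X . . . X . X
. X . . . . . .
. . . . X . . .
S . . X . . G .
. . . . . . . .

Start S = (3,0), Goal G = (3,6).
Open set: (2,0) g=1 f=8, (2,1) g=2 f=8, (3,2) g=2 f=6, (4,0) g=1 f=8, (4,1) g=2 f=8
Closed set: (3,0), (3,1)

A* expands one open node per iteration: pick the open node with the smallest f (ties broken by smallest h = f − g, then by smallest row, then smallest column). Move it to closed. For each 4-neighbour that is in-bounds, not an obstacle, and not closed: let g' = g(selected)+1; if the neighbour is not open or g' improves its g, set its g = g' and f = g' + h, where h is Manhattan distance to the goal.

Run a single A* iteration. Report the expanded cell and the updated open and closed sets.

expanded=(3,2); open=[(2,0) g=1 f=8, (2,1) g=2 f=8, (2,2) g=3 f=8, (4,0) g=1 f=8, (4,1) g=2 f=8, (4,2) g=3 f=8]; closed=[(3,0), (3,1), (3,2)]

step 1: expand (3,2) (f=6, h=4) → closed; open now [(2,0) g=1 f=8, (2,1) g=2 f=8, (2,2) g=3 f=8, (4,0) g=1 f=8, (4,1) g=2 f=8, (4,2) g=3 f=8]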